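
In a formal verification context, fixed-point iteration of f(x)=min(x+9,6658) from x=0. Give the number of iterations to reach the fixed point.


Step 1: x=0, cap=6658, increment=9
Step 2: x grows by 9 each step until capped at 6658; fixed point is x=6658
Step 3: iterations = ceil(6658/9) = 740

740


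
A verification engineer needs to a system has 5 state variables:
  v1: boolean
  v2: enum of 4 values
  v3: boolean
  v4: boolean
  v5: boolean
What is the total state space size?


State space = product of domain sizes of all variables.
Domain sizes:
  v1 (boolean): 2
  v2 (enum of 4 values): 4
  v3 (boolean): 2
  v4 (boolean): 2
  v5 (boolean): 2
Product = 2 * 4 * 2 * 2 * 2 = 64

64


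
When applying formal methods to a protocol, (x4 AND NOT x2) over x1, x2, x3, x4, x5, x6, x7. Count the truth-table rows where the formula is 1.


Formula: (x4 AND NOT x2) over 7 vars (128 rows)
Evaluate each row (x1, x2, x3, x4, x5, x6, x7 as bits, MSB first):
  row 0 [0000000]: (0 AND NOT 0) -> 0
  row 1 [0000001]: (0 AND NOT 0) -> 0
  row 2 [0000010]: (0 AND NOT 0) -> 0
  row 3 [0000011]: (0 AND NOT 0) -> 0
  row 4 [0000100]: (0 AND NOT 0) -> 0
  (every remaining row is evaluated the same way; all 128 results are listed next)
Full result column, 8 rows per line (x1,x2,x3,x4 fixed per line; x5,x6,x7 runs 000..111 left to right):
  rows 0-7 [x1,x2,x3,x4=0000]: 00000000  (ones: 0)
  rows 8-15 [x1,x2,x3,x4=0001]: 11111111  (ones: 8)
  rows 16-23 [x1,x2,x3,x4=0010]: 00000000  (ones: 0)
  rows 24-31 [x1,x2,x3,x4=0011]: 11111111  (ones: 8)
  rows 32-39 [x1,x2,x3,x4=0100]: 00000000  (ones: 0)
  rows 40-47 [x1,x2,x3,x4=0101]: 00000000  (ones: 0)
  rows 48-55 [x1,x2,x3,x4=0110]: 00000000  (ones: 0)
  rows 56-63 [x1,x2,x3,x4=0111]: 00000000  (ones: 0)
  rows 64-71 [x1,x2,x3,x4=1000]: 00000000  (ones: 0)
  rows 72-79 [x1,x2,x3,x4=1001]: 11111111  (ones: 8)
  rows 80-87 [x1,x2,x3,x4=1010]: 00000000  (ones: 0)
  rows 88-95 [x1,x2,x3,x4=1011]: 11111111  (ones: 8)
  rows 96-103 [x1,x2,x3,x4=1100]: 00000000  (ones: 0)
  rows 104-111 [x1,x2,x3,x4=1101]: 00000000  (ones: 0)
  rows 112-119 [x1,x2,x3,x4=1110]: 00000000  (ones: 0)
  rows 120-127 [x1,x2,x3,x4=1111]: 00000000  (ones: 0)
Count of 1-rows = 0+8+0+8+0+0+0+0+0+8+0+8+0+0+0+0 = 32

32


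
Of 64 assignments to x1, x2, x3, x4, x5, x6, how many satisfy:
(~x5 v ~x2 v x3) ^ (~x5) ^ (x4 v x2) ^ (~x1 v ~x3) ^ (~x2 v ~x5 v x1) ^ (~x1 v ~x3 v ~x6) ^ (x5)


CNF with 7 clauses over 6 vars (64 assignments).
An assignment satisfies CNF iff every clause has >=1 true literal.
Check each row (bits = x1,x2,x3,x4,x5,x6; clause T/F shown):
  row 0 [000000]: clauses=TTFTTTF -> 0
  row 1 [000001]: clauses=TTFTTTF -> 0
  row 2 [000010]: clauses=TFFTTTT -> 0
  row 3 [000011]: clauses=TFFTTTT -> 0
  row 4 [000100]: clauses=TTTTTTF -> 0
  (every remaining row is evaluated the same way; all 64 results are listed next)
Full result column, 8 rows per line (x1,x2,x3 fixed per line; x4,x5,x6 runs 000..111 left to right):
  rows 0-7 [x1,x2,x3=000]: 00000000  (ones: 0)
  rows 8-15 [x1,x2,x3=001]: 00000000  (ones: 0)
  rows 16-23 [x1,x2,x3=010]: 00000000  (ones: 0)
  rows 24-31 [x1,x2,x3=011]: 00000000  (ones: 0)
  rows 32-39 [x1,x2,x3=100]: 00000000  (ones: 0)
  rows 40-47 [x1,x2,x3=101]: 00000000  (ones: 0)
  rows 48-55 [x1,x2,x3=110]: 00000000  (ones: 0)
  rows 56-63 [x1,x2,x3=111]: 00000000  (ones: 0)
Satisfying assignments = 0+0+0+0+0+0+0+0 = 0

0


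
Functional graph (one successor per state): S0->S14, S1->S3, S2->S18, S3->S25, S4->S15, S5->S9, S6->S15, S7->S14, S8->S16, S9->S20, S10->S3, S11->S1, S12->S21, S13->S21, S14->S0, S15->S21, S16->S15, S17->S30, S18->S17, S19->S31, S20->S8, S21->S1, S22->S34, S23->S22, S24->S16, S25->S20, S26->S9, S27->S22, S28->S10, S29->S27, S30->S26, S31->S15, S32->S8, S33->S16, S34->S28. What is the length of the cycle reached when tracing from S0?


Trace from S0 until a state repeats:
  S0 -> S14 -> S0
S0 first seen at step 0, revisited at step 2.
Cycle length = 2 - 0 = 2

2


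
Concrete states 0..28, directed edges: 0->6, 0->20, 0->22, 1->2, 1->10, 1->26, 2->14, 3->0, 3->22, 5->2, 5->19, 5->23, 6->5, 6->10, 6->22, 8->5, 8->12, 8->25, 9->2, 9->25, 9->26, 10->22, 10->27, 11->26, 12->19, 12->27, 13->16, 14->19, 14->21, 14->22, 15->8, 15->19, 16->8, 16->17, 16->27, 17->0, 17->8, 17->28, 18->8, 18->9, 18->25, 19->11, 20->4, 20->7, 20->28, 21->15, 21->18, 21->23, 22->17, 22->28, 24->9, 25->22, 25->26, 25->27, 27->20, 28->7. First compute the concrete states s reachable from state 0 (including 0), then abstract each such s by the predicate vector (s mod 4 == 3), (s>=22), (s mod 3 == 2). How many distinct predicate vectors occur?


BFS from 0:
Concrete reachable: {0, 2, 4, 5, 6, 7, 8, 9, 10, 11, 12, 14, 15, 17, 18, 19, 20, 21, 22, 23, 25, 26, 27, 28}
Abstract via predicates (s mod 4 == 3), (s>=22), (s mod 3 == 2):
  (0,0,0) <- {0, 4, 6, 9, 10, 12, 18, 21}
  (0,0,1) <- {2, 5, 8, 14, 17, 20}
  (0,1,0) <- {22, 25, 28}
  (0,1,1) <- {26}
  (1,0,0) <- {7, 15, 19}
  (1,0,1) <- {11}
  (1,1,0) <- {27}
  (1,1,1) <- {23}
Distinct abstract states = 8

8


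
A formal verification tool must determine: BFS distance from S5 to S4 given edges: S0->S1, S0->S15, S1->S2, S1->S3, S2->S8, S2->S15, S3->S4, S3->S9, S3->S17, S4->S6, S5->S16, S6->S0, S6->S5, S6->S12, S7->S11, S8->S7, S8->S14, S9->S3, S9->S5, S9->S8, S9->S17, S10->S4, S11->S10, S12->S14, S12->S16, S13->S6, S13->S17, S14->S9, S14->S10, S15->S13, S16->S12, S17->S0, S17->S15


BFS layer-by-layer from S5:
  dist 0: {S5}
  dist 1: {S16}
  dist 2: {S12}
  dist 3: {S14}
  dist 4: {S9, S10}
  dist 5: {S3, S4, S8, S17}
  -> S4 reached at distance 5
Shortest path length = 5

5


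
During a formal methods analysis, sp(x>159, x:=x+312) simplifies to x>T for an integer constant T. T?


Formula: sp(P, x:=E) = exists old_x. (x = E[old_x/x]) AND P[old_x/x] (old_x is the value of x before the assignment; eliminate old_x by solving x = E[old_x/x] for old_x)
Step 1: Precondition P: x>159, i.e. old_x > 159
Step 2: Assignment gives x = old_x + 312, so old_x = x - 312
Step 3: Substitute into P: x - 312 > 159
Step 4: Simplify: x > 159+312 = 471

471


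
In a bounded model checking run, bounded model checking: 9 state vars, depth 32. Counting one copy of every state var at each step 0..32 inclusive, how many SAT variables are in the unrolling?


BMC unrolls to depth k, creating one copy of each state var for steps 0..k.
Step count = 32 + 1 = 33 (steps 0 through 32)
Vars per step = 9
Total = 9 * 33 = 297

297


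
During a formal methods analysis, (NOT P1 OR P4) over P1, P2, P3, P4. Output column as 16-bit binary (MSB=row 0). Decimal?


Formula: (NOT P1 OR P4) over P1, P2, P3, P4 (16 rows)
Evaluate each row (bits = P1,P2,P3,P4, MSB first):
  row 0 [0000]: (NOT 0 OR 0) -> 1
  row 1 [0001]: (NOT 0 OR 1) -> 1
  row 2 [0010]: (NOT 0 OR 0) -> 1
  row 3 [0011]: (NOT 0 OR 1) -> 1
  row 4 [0100]: (NOT 0 OR 0) -> 1
  row 5 [0101]: (NOT 0 OR 1) -> 1
  row 6 [0110]: (NOT 0 OR 0) -> 1
  row 7 [0111]: (NOT 0 OR 1) -> 1
  row 8 [1000]: (NOT 1 OR 0) -> 0
  row 9 [1001]: (NOT 1 OR 1) -> 1
  row 10 [1010]: (NOT 1 OR 0) -> 0
  row 11 [1011]: (NOT 1 OR 1) -> 1
  row 12 [1100]: (NOT 1 OR 0) -> 0
  row 13 [1101]: (NOT 1 OR 1) -> 1
  row 14 [1110]: (NOT 1 OR 0) -> 0
  row 15 [1111]: (NOT 1 OR 1) -> 1
Full result column, 4 rows per line (P1,P2 fixed per line; P3,P4 runs 00..11 left to right):
  rows 0-3 [P1,P2=00]: 1111  = hex F
  rows 4-7 [P1,P2=01]: 1111  = hex F
  rows 8-11 [P1,P2=10]: 0101  = hex 5
  rows 12-15 [P1,P2=11]: 0101  = hex 5
Output column (row 0 .. row 15) = 1111111101010101
Output column grouped in 4s = 1111 1111 0101 0101 = 0xFF55
Convert to decimal digit by digit (value = value*16 + digit):
  F -> 15
  15*16 + 15 (F) = 255
  255*16 + 5 = 4085
  4085*16 + 5 = 65365
Decimal = 65365

65365


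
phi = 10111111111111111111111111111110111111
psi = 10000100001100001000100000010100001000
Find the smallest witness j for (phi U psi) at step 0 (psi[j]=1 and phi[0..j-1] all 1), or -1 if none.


(phi U psi) at 0: need smallest j with psi[j]=1 and phi[i]=1 for all i in [0,j).
Scan from step 0:
  step 0: psi=1 and phi held for [0,0) -> witness found
Witness step = 0

0


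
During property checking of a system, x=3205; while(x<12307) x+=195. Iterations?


Step 1: x goes from 3205 toward 12307 by 195; the body runs while x<12307, so iterations = ceil((bound-start)/step)
Step 2: Distance=9102
Step 3: ceil(9102/195)=47

47


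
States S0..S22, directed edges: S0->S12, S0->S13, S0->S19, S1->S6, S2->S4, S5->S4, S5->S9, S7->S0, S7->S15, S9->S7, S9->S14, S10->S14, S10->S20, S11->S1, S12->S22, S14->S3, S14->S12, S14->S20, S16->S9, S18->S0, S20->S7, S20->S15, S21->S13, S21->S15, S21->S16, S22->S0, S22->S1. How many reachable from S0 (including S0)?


BFS from S0:
  layer 0: {S0}
  layer 1: {S12, S13, S19}
  layer 2: {S22}
  layer 3: {S1}
  layer 4: {S6}
Reachable set: {S0, S1, S6, S12, S13, S19, S22}
Count = 7

7


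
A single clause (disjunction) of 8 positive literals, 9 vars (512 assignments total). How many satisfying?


Step 1: Total=2^9=512
Step 2: Unsat when all 8 false: 2^1=2
Step 3: Sat=512-2=510

510


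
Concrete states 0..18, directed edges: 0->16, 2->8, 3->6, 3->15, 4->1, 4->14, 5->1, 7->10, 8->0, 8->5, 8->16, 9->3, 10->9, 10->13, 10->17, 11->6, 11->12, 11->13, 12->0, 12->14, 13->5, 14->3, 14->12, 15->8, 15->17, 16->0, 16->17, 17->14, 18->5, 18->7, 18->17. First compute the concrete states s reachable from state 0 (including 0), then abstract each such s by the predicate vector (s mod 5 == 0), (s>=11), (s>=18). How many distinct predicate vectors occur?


BFS from 0:
Concrete reachable: {0, 1, 3, 5, 6, 8, 12, 14, 15, 16, 17}
Abstract via predicates (s mod 5 == 0), (s>=11), (s>=18):
  (0,0,0) <- {1, 3, 6, 8}
  (0,1,0) <- {12, 14, 16, 17}
  (1,0,0) <- {0, 5}
  (1,1,0) <- {15}
Distinct abstract states = 4

4


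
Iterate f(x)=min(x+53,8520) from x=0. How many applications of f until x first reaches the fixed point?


Step 1: x=0, cap=8520, increment=53
Step 2: x grows by 53 each step until capped at 8520; fixed point is x=8520
Step 3: iterations = ceil(8520/53) = 161

161


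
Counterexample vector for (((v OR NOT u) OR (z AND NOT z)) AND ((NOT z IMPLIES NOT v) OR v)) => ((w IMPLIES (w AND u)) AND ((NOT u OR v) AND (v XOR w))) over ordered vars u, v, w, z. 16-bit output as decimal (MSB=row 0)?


F1 = (((v OR NOT u) OR (z AND NOT z)) AND ((NOT z IMPLIES NOT v) OR v))
F2 = ((w IMPLIES (w AND u)) AND ((NOT u OR v) AND (v XOR w)))
Counterexample to F1=>F2 is where F1=1 and F2=0.
Evaluate each row (bits = u,v,w,z, MSB first):
  row 0 [0000]: F1=1 F2=0 -> F1&~F2 -> 1
  row 1 [0001]: F1=1 F2=0 -> F1&~F2 -> 1
  row 2 [0010]: F1=1 F2=0 -> F1&~F2 -> 1
  row 3 [0011]: F1=1 F2=0 -> F1&~F2 -> 1
  row 4 [0100]: F1=1 F2=1 -> F1&~F2 -> 0
  row 5 [0101]: F1=1 F2=1 -> F1&~F2 -> 0
  row 6 [0110]: F1=1 F2=0 -> F1&~F2 -> 1
  row 7 [0111]: F1=1 F2=0 -> F1&~F2 -> 1
  row 8 [1000]: F1=0 F2=0 -> F1&~F2 -> 0
  row 9 [1001]: F1=0 F2=0 -> F1&~F2 -> 0
  row 10 [1010]: F1=0 F2=0 -> F1&~F2 -> 0
  row 11 [1011]: F1=0 F2=0 -> F1&~F2 -> 0
  row 12 [1100]: F1=1 F2=1 -> F1&~F2 -> 0
  row 13 [1101]: F1=1 F2=1 -> F1&~F2 -> 0
  row 14 [1110]: F1=1 F2=0 -> F1&~F2 -> 1
  row 15 [1111]: F1=1 F2=0 -> F1&~F2 -> 1
Full result column, 4 rows per line (u,v fixed per line; w,z runs 00..11 left to right):
  rows 0-3 [u,v=00]: 1111  = hex F
  rows 4-7 [u,v=01]: 0011  = hex 3
  rows 8-11 [u,v=10]: 0000  = hex 0
  rows 12-15 [u,v=11]: 0011  = hex 3
Counterexample vector (row 0 .. row 15) = 1111001100000011
Output column grouped in 4s = 1111 0011 0000 0011 = 0xF303
Convert to decimal digit by digit (value = value*16 + digit):
  F -> 15
  15*16 + 3 = 243
  243*16 + 0 = 3888
  3888*16 + 3 = 62211
Decimal = 62211

62211


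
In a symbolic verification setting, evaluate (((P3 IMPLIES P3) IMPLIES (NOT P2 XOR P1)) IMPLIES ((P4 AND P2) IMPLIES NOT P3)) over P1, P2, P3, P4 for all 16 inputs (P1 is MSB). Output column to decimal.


Formula: (((P3 IMPLIES P3) IMPLIES (NOT P2 XOR P1)) IMPLIES ((P4 AND P2) IMPLIES NOT P3)) over P1, P2, P3, P4 (16 rows)
Evaluate each row (bits = P1,P2,P3,P4, MSB first):
  row 0 [0000]: (((0 IMPLIES 0) IMPLIES (NOT 0 XOR 0)) IMPLIES ((0 AND 0) IMPLIES NOT 0)) -> 1
  row 1 [0001]: (((0 IMPLIES 0) IMPLIES (NOT 0 XOR 0)) IMPLIES ((1 AND 0) IMPLIES NOT 0)) -> 1
  row 2 [0010]: (((1 IMPLIES 1) IMPLIES (NOT 0 XOR 0)) IMPLIES ((0 AND 0) IMPLIES NOT 1)) -> 1
  row 3 [0011]: (((1 IMPLIES 1) IMPLIES (NOT 0 XOR 0)) IMPLIES ((1 AND 0) IMPLIES NOT 1)) -> 1
  row 4 [0100]: (((0 IMPLIES 0) IMPLIES (NOT 1 XOR 0)) IMPLIES ((0 AND 1) IMPLIES NOT 0)) -> 1
  row 5 [0101]: (((0 IMPLIES 0) IMPLIES (NOT 1 XOR 0)) IMPLIES ((1 AND 1) IMPLIES NOT 0)) -> 1
  row 6 [0110]: (((1 IMPLIES 1) IMPLIES (NOT 1 XOR 0)) IMPLIES ((0 AND 1) IMPLIES NOT 1)) -> 1
  row 7 [0111]: (((1 IMPLIES 1) IMPLIES (NOT 1 XOR 0)) IMPLIES ((1 AND 1) IMPLIES NOT 1)) -> 1
  row 8 [1000]: (((0 IMPLIES 0) IMPLIES (NOT 0 XOR 1)) IMPLIES ((0 AND 0) IMPLIES NOT 0)) -> 1
  row 9 [1001]: (((0 IMPLIES 0) IMPLIES (NOT 0 XOR 1)) IMPLIES ((1 AND 0) IMPLIES NOT 0)) -> 1
  row 10 [1010]: (((1 IMPLIES 1) IMPLIES (NOT 0 XOR 1)) IMPLIES ((0 AND 0) IMPLIES NOT 1)) -> 1
  row 11 [1011]: (((1 IMPLIES 1) IMPLIES (NOT 0 XOR 1)) IMPLIES ((1 AND 0) IMPLIES NOT 1)) -> 1
  row 12 [1100]: (((0 IMPLIES 0) IMPLIES (NOT 1 XOR 1)) IMPLIES ((0 AND 1) IMPLIES NOT 0)) -> 1
  row 13 [1101]: (((0 IMPLIES 0) IMPLIES (NOT 1 XOR 1)) IMPLIES ((1 AND 1) IMPLIES NOT 0)) -> 1
  row 14 [1110]: (((1 IMPLIES 1) IMPLIES (NOT 1 XOR 1)) IMPLIES ((0 AND 1) IMPLIES NOT 1)) -> 1
  row 15 [1111]: (((1 IMPLIES 1) IMPLIES (NOT 1 XOR 1)) IMPLIES ((1 AND 1) IMPLIES NOT 1)) -> 0
Full result column, 4 rows per line (P1,P2 fixed per line; P3,P4 runs 00..11 left to right):
  rows 0-3 [P1,P2=00]: 1111  = hex F
  rows 4-7 [P1,P2=01]: 1111  = hex F
  rows 8-11 [P1,P2=10]: 1111  = hex F
  rows 12-15 [P1,P2=11]: 1110  = hex E
Output column (row 0 .. row 15) = 1111111111111110
Output column grouped in 4s = 1111 1111 1111 1110 = 0xFFFE
Convert to decimal digit by digit (value = value*16 + digit):
  F -> 15
  15*16 + 15 (F) = 255
  255*16 + 15 (F) = 4095
  4095*16 + 14 (E) = 65534
Decimal = 65534

65534


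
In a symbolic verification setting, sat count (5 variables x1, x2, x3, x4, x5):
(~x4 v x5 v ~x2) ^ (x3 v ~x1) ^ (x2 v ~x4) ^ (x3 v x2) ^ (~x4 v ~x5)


CNF with 5 clauses over 5 vars (32 assignments).
An assignment satisfies CNF iff every clause has >=1 true literal.
Check each row (bits = x1,x2,x3,x4,x5; clause T/F shown):
  row 0 [00000]: clauses=TTTFT -> 0
  row 1 [00001]: clauses=TTTFT -> 0
  row 2 [00010]: clauses=TTFFT -> 0
  row 3 [00011]: clauses=TTFFF -> 0
  row 4 [00100]: clauses=TTTTT -> 1
  row 5 [00101]: clauses=TTTTT -> 1
  row 6 [00110]: clauses=TTFTT -> 0
  row 7 [00111]: clauses=TTFTF -> 0
  row 8 [01000]: clauses=TTTTT -> 1
  row 9 [01001]: clauses=TTTTT -> 1
  row 10 [01010]: clauses=FTTTT -> 0
  row 11 [01011]: clauses=TTTTF -> 0
  row 12 [01100]: clauses=TTTTT -> 1
  row 13 [01101]: clauses=TTTTT -> 1
  row 14 [01110]: clauses=FTTTT -> 0
  row 15 [01111]: clauses=TTTTF -> 0
  row 16 [10000]: clauses=TFTFT -> 0
  row 17 [10001]: clauses=TFTFT -> 0
  row 18 [10010]: clauses=TFFFT -> 0
  row 19 [10011]: clauses=TFFFF -> 0
  row 20 [10100]: clauses=TTTTT -> 1
  row 21 [10101]: clauses=TTTTT -> 1
  row 22 [10110]: clauses=TTFTT -> 0
  row 23 [10111]: clauses=TTFTF -> 0
  row 24 [11000]: clauses=TFTTT -> 0
  row 25 [11001]: clauses=TFTTT -> 0
  row 26 [11010]: clauses=FFTTT -> 0
  row 27 [11011]: clauses=TFTTF -> 0
  row 28 [11100]: clauses=TTTTT -> 1
  row 29 [11101]: clauses=TTTTT -> 1
  row 30 [11110]: clauses=FTTTT -> 0
  row 31 [11111]: clauses=TTTTF -> 0
Full result column, 8 rows per line (x1,x2 fixed per line; x3,x4,x5 runs 000..111 left to right):
  rows 0-7 [x1,x2=00]: 00001100  (ones: 2)
  rows 8-15 [x1,x2=01]: 11001100  (ones: 4)
  rows 16-23 [x1,x2=10]: 00001100  (ones: 2)
  rows 24-31 [x1,x2=11]: 00001100  (ones: 2)
Satisfying assignments = 2+4+2+2 = 10

10


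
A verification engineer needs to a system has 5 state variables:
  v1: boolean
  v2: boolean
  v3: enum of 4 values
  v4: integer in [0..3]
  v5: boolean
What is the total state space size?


State space = product of domain sizes of all variables.
Domain sizes:
  v1 (boolean): 2
  v2 (boolean): 2
  v3 (enum of 4 values): 4
  v4 (integer in [0..3]): 4
  v5 (boolean): 2
Product = 2 * 2 * 4 * 4 * 2 = 128

128


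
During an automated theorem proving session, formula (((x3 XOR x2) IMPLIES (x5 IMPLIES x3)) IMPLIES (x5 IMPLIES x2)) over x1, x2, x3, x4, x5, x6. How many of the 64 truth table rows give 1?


Formula: (((x3 XOR x2) IMPLIES (x5 IMPLIES x3)) IMPLIES (x5 IMPLIES x2)) over 6 vars (64 rows)
Evaluate each row (x1, x2, x3, x4, x5, x6 as bits, MSB first):
  row 0 [000000]: (((0 XOR 0) IMPLIES (0 IMPLIES 0)) IMPLIES (0 IMPLIES 0)) -> 1
  row 1 [000001]: (((0 XOR 0) IMPLIES (0 IMPLIES 0)) IMPLIES (0 IMPLIES 0)) -> 1
  row 2 [000010]: (((0 XOR 0) IMPLIES (1 IMPLIES 0)) IMPLIES (1 IMPLIES 0)) -> 0
  row 3 [000011]: (((0 XOR 0) IMPLIES (1 IMPLIES 0)) IMPLIES (1 IMPLIES 0)) -> 0
  row 4 [000100]: (((0 XOR 0) IMPLIES (0 IMPLIES 0)) IMPLIES (0 IMPLIES 0)) -> 1
  (every remaining row is evaluated the same way; all 64 results are listed next)
Full result column, 8 rows per line (x1,x2,x3 fixed per line; x4,x5,x6 runs 000..111 left to right):
  rows 0-7 [x1,x2,x3=000]: 11001100  (ones: 4)
  rows 8-15 [x1,x2,x3=001]: 11001100  (ones: 4)
  rows 16-23 [x1,x2,x3=010]: 11111111  (ones: 8)
  rows 24-31 [x1,x2,x3=011]: 11111111  (ones: 8)
  rows 32-39 [x1,x2,x3=100]: 11001100  (ones: 4)
  rows 40-47 [x1,x2,x3=101]: 11001100  (ones: 4)
  rows 48-55 [x1,x2,x3=110]: 11111111  (ones: 8)
  rows 56-63 [x1,x2,x3=111]: 11111111  (ones: 8)
Count of 1-rows = 4+4+8+8+4+4+8+8 = 48

48


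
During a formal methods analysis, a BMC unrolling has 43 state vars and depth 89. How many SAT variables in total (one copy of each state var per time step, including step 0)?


BMC unrolls to depth k, creating one copy of each state var for steps 0..k.
Step count = 89 + 1 = 90 (steps 0 through 89)
Vars per step = 43
Total = 43 * 90 = 3870

3870


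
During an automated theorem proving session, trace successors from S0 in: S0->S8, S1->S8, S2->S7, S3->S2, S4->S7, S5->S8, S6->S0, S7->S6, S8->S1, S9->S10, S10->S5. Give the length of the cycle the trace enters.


Trace from S0 until a state repeats:
  S0 -> S8 -> S1 -> S8
S8 first seen at step 1, revisited at step 3.
Cycle length = 3 - 1 = 2

2


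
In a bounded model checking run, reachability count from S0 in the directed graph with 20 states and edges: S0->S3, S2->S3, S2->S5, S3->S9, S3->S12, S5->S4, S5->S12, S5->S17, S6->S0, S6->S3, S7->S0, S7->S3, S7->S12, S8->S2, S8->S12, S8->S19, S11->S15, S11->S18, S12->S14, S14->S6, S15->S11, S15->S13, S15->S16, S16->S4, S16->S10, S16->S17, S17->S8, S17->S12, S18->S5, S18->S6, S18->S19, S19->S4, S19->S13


BFS from S0:
  layer 0: {S0}
  layer 1: {S3}
  layer 2: {S9, S12}
  layer 3: {S14}
  layer 4: {S6}
Reachable set: {S0, S3, S6, S9, S12, S14}
Count = 6

6


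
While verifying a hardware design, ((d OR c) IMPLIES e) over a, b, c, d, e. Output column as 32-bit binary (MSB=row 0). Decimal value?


Formula: ((d OR c) IMPLIES e) over a, b, c, d, e (32 rows)
Evaluate each row (bits = a,b,c,d,e, MSB first):
  row 0 [00000]: ((0 OR 0) IMPLIES 0) -> 1
  row 1 [00001]: ((0 OR 0) IMPLIES 1) -> 1
  row 2 [00010]: ((1 OR 0) IMPLIES 0) -> 0
  row 3 [00011]: ((1 OR 0) IMPLIES 1) -> 1
  row 4 [00100]: ((0 OR 1) IMPLIES 0) -> 0
  row 5 [00101]: ((0 OR 1) IMPLIES 1) -> 1
  row 6 [00110]: ((1 OR 1) IMPLIES 0) -> 0
  row 7 [00111]: ((1 OR 1) IMPLIES 1) -> 1
  row 8 [01000]: ((0 OR 0) IMPLIES 0) -> 1
  row 9 [01001]: ((0 OR 0) IMPLIES 1) -> 1
  row 10 [01010]: ((1 OR 0) IMPLIES 0) -> 0
  row 11 [01011]: ((1 OR 0) IMPLIES 1) -> 1
  row 12 [01100]: ((0 OR 1) IMPLIES 0) -> 0
  row 13 [01101]: ((0 OR 1) IMPLIES 1) -> 1
  row 14 [01110]: ((1 OR 1) IMPLIES 0) -> 0
  row 15 [01111]: ((1 OR 1) IMPLIES 1) -> 1
  row 16 [10000]: ((0 OR 0) IMPLIES 0) -> 1
  row 17 [10001]: ((0 OR 0) IMPLIES 1) -> 1
  row 18 [10010]: ((1 OR 0) IMPLIES 0) -> 0
  row 19 [10011]: ((1 OR 0) IMPLIES 1) -> 1
  row 20 [10100]: ((0 OR 1) IMPLIES 0) -> 0
  row 21 [10101]: ((0 OR 1) IMPLIES 1) -> 1
  row 22 [10110]: ((1 OR 1) IMPLIES 0) -> 0
  row 23 [10111]: ((1 OR 1) IMPLIES 1) -> 1
  row 24 [11000]: ((0 OR 0) IMPLIES 0) -> 1
  row 25 [11001]: ((0 OR 0) IMPLIES 1) -> 1
  row 26 [11010]: ((1 OR 0) IMPLIES 0) -> 0
  row 27 [11011]: ((1 OR 0) IMPLIES 1) -> 1
  row 28 [11100]: ((0 OR 1) IMPLIES 0) -> 0
  row 29 [11101]: ((0 OR 1) IMPLIES 1) -> 1
  row 30 [11110]: ((1 OR 1) IMPLIES 0) -> 0
  row 31 [11111]: ((1 OR 1) IMPLIES 1) -> 1
Full result column, 4 rows per line (a,b,c fixed per line; d,e runs 00..11 left to right):
  rows 0-3 [a,b,c=000]: 1101  = hex D
  rows 4-7 [a,b,c=001]: 0101  = hex 5
  rows 8-11 [a,b,c=010]: 1101  = hex D
  rows 12-15 [a,b,c=011]: 0101  = hex 5
  rows 16-19 [a,b,c=100]: 1101  = hex D
  rows 20-23 [a,b,c=101]: 0101  = hex 5
  rows 24-27 [a,b,c=110]: 1101  = hex D
  rows 28-31 [a,b,c=111]: 0101  = hex 5
Output column (row 0 .. row 31) = 11010101110101011101010111010101
Output column grouped in 4s = 1101 0101 1101 0101 1101 0101 1101 0101 = 0xD5D5D5D5
Convert to decimal digit by digit (value = value*16 + digit):
  D -> 13
  13*16 + 5 = 213
  213*16 + 13 (D) = 3421
  3421*16 + 5 = 54741
  54741*16 + 13 (D) = 875869
  875869*16 + 5 = 14013909
  14013909*16 + 13 (D) = 224222557
  224222557*16 + 5 = 3587560917
Decimal = 3587560917

3587560917


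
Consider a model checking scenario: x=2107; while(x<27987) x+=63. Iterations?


Step 1: x goes from 2107 toward 27987 by 63; the body runs while x<27987, so iterations = ceil((bound-start)/step)
Step 2: Distance=25880
Step 3: ceil(25880/63)=411

411


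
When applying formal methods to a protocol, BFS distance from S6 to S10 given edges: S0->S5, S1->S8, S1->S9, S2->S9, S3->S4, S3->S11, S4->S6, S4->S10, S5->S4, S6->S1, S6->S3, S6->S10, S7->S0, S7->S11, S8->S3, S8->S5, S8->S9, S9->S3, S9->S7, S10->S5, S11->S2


BFS layer-by-layer from S6:
  dist 0: {S6}
  dist 1: {S1, S3, S10}
  -> S10 reached at distance 1
Shortest path length = 1

1


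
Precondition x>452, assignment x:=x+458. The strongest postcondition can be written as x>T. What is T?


Formula: sp(P, x:=E) = exists old_x. (x = E[old_x/x]) AND P[old_x/x] (old_x is the value of x before the assignment; eliminate old_x by solving x = E[old_x/x] for old_x)
Step 1: Precondition P: x>452, i.e. old_x > 452
Step 2: Assignment gives x = old_x + 458, so old_x = x - 458
Step 3: Substitute into P: x - 458 > 452
Step 4: Simplify: x > 452+458 = 910

910


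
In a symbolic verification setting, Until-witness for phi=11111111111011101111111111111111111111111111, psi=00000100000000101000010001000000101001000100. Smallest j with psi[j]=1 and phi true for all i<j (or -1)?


(phi U psi) at 0: need smallest j with psi[j]=1 and phi[i]=1 for all i in [0,j).
Scan from step 0:
  step 0: phi=1, psi=0 -> continue
  step 1: phi=1, psi=0 -> continue
  step 2: phi=1, psi=0 -> continue
  step 3: phi=1, psi=0 -> continue
  step 5: psi=1 and phi held for [0,5) -> witness found
Witness step = 5

5


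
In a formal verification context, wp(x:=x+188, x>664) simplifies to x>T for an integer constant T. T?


Formula: wp(x:=E, P) = P[E/x] (substitute E for x in postcondition)
Step 1: Postcondition: x>664
Step 2: Substitute x+188 for x: x+188>664
Step 3: Solve for x: x > 664-188 = 476

476


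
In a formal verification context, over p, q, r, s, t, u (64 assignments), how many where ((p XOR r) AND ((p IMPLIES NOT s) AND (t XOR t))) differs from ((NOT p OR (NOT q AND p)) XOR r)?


F1 = ((p XOR r) AND ((p IMPLIES NOT s) AND (t XOR t)))
F2 = ((NOT p OR (NOT q AND p)) XOR r)
Evaluate both on each of 64 rows (bits = p,q,r,s,t,u):
  row 0 [000000]: F1=0 F2=1 (differ) -> 1
  row 1 [000001]: F1=0 F2=1 (differ) -> 1
  row 2 [000010]: F1=0 F2=1 (differ) -> 1
  row 3 [000011]: F1=0 F2=1 (differ) -> 1
  row 4 [000100]: F1=0 F2=1 (differ) -> 1
  (every remaining row is evaluated the same way; all 64 results are listed next)
Full result column, 8 rows per line (p,q,r fixed per line; s,t,u runs 000..111 left to right):
  rows 0-7 [p,q,r=000]: 11111111  (ones: 8)
  rows 8-15 [p,q,r=001]: 00000000  (ones: 0)
  rows 16-23 [p,q,r=010]: 11111111  (ones: 8)
  rows 24-31 [p,q,r=011]: 00000000  (ones: 0)
  rows 32-39 [p,q,r=100]: 11111111  (ones: 8)
  rows 40-47 [p,q,r=101]: 00000000  (ones: 0)
  rows 48-55 [p,q,r=110]: 00000000  (ones: 0)
  rows 56-63 [p,q,r=111]: 11111111  (ones: 8)
Disagreements = 8+0+8+0+8+0+0+8 = 32

32


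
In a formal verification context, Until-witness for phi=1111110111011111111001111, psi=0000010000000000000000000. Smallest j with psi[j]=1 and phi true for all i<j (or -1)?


(phi U psi) at 0: need smallest j with psi[j]=1 and phi[i]=1 for all i in [0,j).
Scan from step 0:
  step 0: phi=1, psi=0 -> continue
  step 1: phi=1, psi=0 -> continue
  step 2: phi=1, psi=0 -> continue
  step 3: phi=1, psi=0 -> continue
  step 5: psi=1 and phi held for [0,5) -> witness found
Witness step = 5

5


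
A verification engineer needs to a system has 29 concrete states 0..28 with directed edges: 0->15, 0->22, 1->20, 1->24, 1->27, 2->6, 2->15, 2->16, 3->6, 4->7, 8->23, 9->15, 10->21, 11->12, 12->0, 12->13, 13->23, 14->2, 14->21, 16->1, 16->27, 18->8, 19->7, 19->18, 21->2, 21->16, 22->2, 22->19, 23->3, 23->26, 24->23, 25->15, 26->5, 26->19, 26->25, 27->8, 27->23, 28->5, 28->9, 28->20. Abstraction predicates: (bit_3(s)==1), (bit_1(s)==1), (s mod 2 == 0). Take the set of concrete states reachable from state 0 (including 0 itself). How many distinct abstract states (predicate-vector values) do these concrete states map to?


BFS from 0:
Concrete reachable: {0, 1, 2, 3, 5, 6, 7, 8, 15, 16, 18, 19, 20, 22, 23, 24, 25, 26, 27}
Abstract via predicates (bit_3(s)==1), (bit_1(s)==1), (s mod 2 == 0):
  (0,0,0) <- {1, 5}
  (0,0,1) <- {0, 16, 20}
  (0,1,0) <- {3, 7, 19, 23}
  (0,1,1) <- {2, 6, 18, 22}
  (1,0,0) <- {25}
  (1,0,1) <- {8, 24}
  (1,1,0) <- {15, 27}
  (1,1,1) <- {26}
Distinct abstract states = 8

8


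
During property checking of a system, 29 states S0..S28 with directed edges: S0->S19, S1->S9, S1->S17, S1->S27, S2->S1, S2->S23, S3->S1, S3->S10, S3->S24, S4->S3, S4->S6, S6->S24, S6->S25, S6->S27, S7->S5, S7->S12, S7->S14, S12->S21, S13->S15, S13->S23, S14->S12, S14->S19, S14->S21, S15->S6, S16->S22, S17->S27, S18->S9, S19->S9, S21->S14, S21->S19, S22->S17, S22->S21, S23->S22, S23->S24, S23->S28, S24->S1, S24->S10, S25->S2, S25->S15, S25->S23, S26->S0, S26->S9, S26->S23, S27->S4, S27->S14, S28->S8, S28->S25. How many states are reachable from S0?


BFS from S0:
  layer 0: {S0}
  layer 1: {S19}
  layer 2: {S9}
Reachable set: {S0, S9, S19}
Count = 3

3


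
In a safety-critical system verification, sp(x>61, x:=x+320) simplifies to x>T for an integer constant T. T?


Formula: sp(P, x:=E) = exists old_x. (x = E[old_x/x]) AND P[old_x/x] (old_x is the value of x before the assignment; eliminate old_x by solving x = E[old_x/x] for old_x)
Step 1: Precondition P: x>61, i.e. old_x > 61
Step 2: Assignment gives x = old_x + 320, so old_x = x - 320
Step 3: Substitute into P: x - 320 > 61
Step 4: Simplify: x > 61+320 = 381

381


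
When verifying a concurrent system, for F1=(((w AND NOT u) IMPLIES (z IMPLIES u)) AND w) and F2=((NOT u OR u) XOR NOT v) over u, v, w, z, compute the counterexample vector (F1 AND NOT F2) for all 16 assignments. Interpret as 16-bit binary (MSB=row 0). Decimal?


F1 = (((w AND NOT u) IMPLIES (z IMPLIES u)) AND w)
F2 = ((NOT u OR u) XOR NOT v)
Counterexample to F1=>F2 is where F1=1 and F2=0.
Evaluate each row (bits = u,v,w,z, MSB first):
  row 0 [0000]: F1=0 F2=0 -> F1&~F2 -> 0
  row 1 [0001]: F1=0 F2=0 -> F1&~F2 -> 0
  row 2 [0010]: F1=1 F2=0 -> F1&~F2 -> 1
  row 3 [0011]: F1=0 F2=0 -> F1&~F2 -> 0
  row 4 [0100]: F1=0 F2=1 -> F1&~F2 -> 0
  row 5 [0101]: F1=0 F2=1 -> F1&~F2 -> 0
  row 6 [0110]: F1=1 F2=1 -> F1&~F2 -> 0
  row 7 [0111]: F1=0 F2=1 -> F1&~F2 -> 0
  row 8 [1000]: F1=0 F2=0 -> F1&~F2 -> 0
  row 9 [1001]: F1=0 F2=0 -> F1&~F2 -> 0
  row 10 [1010]: F1=1 F2=0 -> F1&~F2 -> 1
  row 11 [1011]: F1=1 F2=0 -> F1&~F2 -> 1
  row 12 [1100]: F1=0 F2=1 -> F1&~F2 -> 0
  row 13 [1101]: F1=0 F2=1 -> F1&~F2 -> 0
  row 14 [1110]: F1=1 F2=1 -> F1&~F2 -> 0
  row 15 [1111]: F1=1 F2=1 -> F1&~F2 -> 0
Full result column, 4 rows per line (u,v fixed per line; w,z runs 00..11 left to right):
  rows 0-3 [u,v=00]: 0010  = hex 2
  rows 4-7 [u,v=01]: 0000  = hex 0
  rows 8-11 [u,v=10]: 0011  = hex 3
  rows 12-15 [u,v=11]: 0000  = hex 0
Counterexample vector (row 0 .. row 15) = 0010000000110000
Output column grouped in 4s = 0010 0000 0011 0000 = 0x2030
Convert to decimal digit by digit (value = value*16 + digit):
  2 -> 2
  2*16 + 0 = 32
  32*16 + 3 = 515
  515*16 + 0 = 8240
Decimal = 8240

8240


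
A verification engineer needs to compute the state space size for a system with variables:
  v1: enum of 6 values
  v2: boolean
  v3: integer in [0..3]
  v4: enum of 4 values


State space = product of domain sizes of all variables.
Domain sizes:
  v1 (enum of 6 values): 6
  v2 (boolean): 2
  v3 (integer in [0..3]): 4
  v4 (enum of 4 values): 4
Product = 6 * 2 * 4 * 4 = 192

192


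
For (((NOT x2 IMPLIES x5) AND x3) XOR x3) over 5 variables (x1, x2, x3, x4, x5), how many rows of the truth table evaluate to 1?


Formula: (((NOT x2 IMPLIES x5) AND x3) XOR x3) over 5 vars (32 rows)
Evaluate each row (x1, x2, x3, x4, x5 as bits, MSB first):
  row 0 [00000]: (((NOT 0 IMPLIES 0) AND 0) XOR 0) -> 0
  row 1 [00001]: (((NOT 0 IMPLIES 1) AND 0) XOR 0) -> 0
  row 2 [00010]: (((NOT 0 IMPLIES 0) AND 0) XOR 0) -> 0
  row 3 [00011]: (((NOT 0 IMPLIES 1) AND 0) XOR 0) -> 0
  row 4 [00100]: (((NOT 0 IMPLIES 0) AND 1) XOR 1) -> 1
  row 5 [00101]: (((NOT 0 IMPLIES 1) AND 1) XOR 1) -> 0
  row 6 [00110]: (((NOT 0 IMPLIES 0) AND 1) XOR 1) -> 1
  row 7 [00111]: (((NOT 0 IMPLIES 1) AND 1) XOR 1) -> 0
  row 8 [01000]: (((NOT 1 IMPLIES 0) AND 0) XOR 0) -> 0
  row 9 [01001]: (((NOT 1 IMPLIES 1) AND 0) XOR 0) -> 0
  row 10 [01010]: (((NOT 1 IMPLIES 0) AND 0) XOR 0) -> 0
  row 11 [01011]: (((NOT 1 IMPLIES 1) AND 0) XOR 0) -> 0
  row 12 [01100]: (((NOT 1 IMPLIES 0) AND 1) XOR 1) -> 0
  row 13 [01101]: (((NOT 1 IMPLIES 1) AND 1) XOR 1) -> 0
  row 14 [01110]: (((NOT 1 IMPLIES 0) AND 1) XOR 1) -> 0
  row 15 [01111]: (((NOT 1 IMPLIES 1) AND 1) XOR 1) -> 0
  row 16 [10000]: (((NOT 0 IMPLIES 0) AND 0) XOR 0) -> 0
  row 17 [10001]: (((NOT 0 IMPLIES 1) AND 0) XOR 0) -> 0
  row 18 [10010]: (((NOT 0 IMPLIES 0) AND 0) XOR 0) -> 0
  row 19 [10011]: (((NOT 0 IMPLIES 1) AND 0) XOR 0) -> 0
  row 20 [10100]: (((NOT 0 IMPLIES 0) AND 1) XOR 1) -> 1
  row 21 [10101]: (((NOT 0 IMPLIES 1) AND 1) XOR 1) -> 0
  row 22 [10110]: (((NOT 0 IMPLIES 0) AND 1) XOR 1) -> 1
  row 23 [10111]: (((NOT 0 IMPLIES 1) AND 1) XOR 1) -> 0
  row 24 [11000]: (((NOT 1 IMPLIES 0) AND 0) XOR 0) -> 0
  row 25 [11001]: (((NOT 1 IMPLIES 1) AND 0) XOR 0) -> 0
  row 26 [11010]: (((NOT 1 IMPLIES 0) AND 0) XOR 0) -> 0
  row 27 [11011]: (((NOT 1 IMPLIES 1) AND 0) XOR 0) -> 0
  row 28 [11100]: (((NOT 1 IMPLIES 0) AND 1) XOR 1) -> 0
  row 29 [11101]: (((NOT 1 IMPLIES 1) AND 1) XOR 1) -> 0
  row 30 [11110]: (((NOT 1 IMPLIES 0) AND 1) XOR 1) -> 0
  row 31 [11111]: (((NOT 1 IMPLIES 1) AND 1) XOR 1) -> 0
Full result column, 8 rows per line (x1,x2 fixed per line; x3,x4,x5 runs 000..111 left to right):
  rows 0-7 [x1,x2=00]: 00001010  (ones: 2)
  rows 8-15 [x1,x2=01]: 00000000  (ones: 0)
  rows 16-23 [x1,x2=10]: 00001010  (ones: 2)
  rows 24-31 [x1,x2=11]: 00000000  (ones: 0)
Count of 1-rows = 2+0+2+0 = 4

4


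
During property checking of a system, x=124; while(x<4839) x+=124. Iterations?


Step 1: x goes from 124 toward 4839 by 124; the body runs while x<4839, so iterations = ceil((bound-start)/step)
Step 2: Distance=4715
Step 3: ceil(4715/124)=39

39


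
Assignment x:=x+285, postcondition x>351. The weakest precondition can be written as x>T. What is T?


Formula: wp(x:=E, P) = P[E/x] (substitute E for x in postcondition)
Step 1: Postcondition: x>351
Step 2: Substitute x+285 for x: x+285>351
Step 3: Solve for x: x > 351-285 = 66

66


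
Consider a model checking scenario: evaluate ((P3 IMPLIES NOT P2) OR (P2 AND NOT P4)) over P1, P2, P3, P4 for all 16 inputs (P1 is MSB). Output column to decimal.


Formula: ((P3 IMPLIES NOT P2) OR (P2 AND NOT P4)) over P1, P2, P3, P4 (16 rows)
Evaluate each row (bits = P1,P2,P3,P4, MSB first):
  row 0 [0000]: ((0 IMPLIES NOT 0) OR (0 AND NOT 0)) -> 1
  row 1 [0001]: ((0 IMPLIES NOT 0) OR (0 AND NOT 1)) -> 1
  row 2 [0010]: ((1 IMPLIES NOT 0) OR (0 AND NOT 0)) -> 1
  row 3 [0011]: ((1 IMPLIES NOT 0) OR (0 AND NOT 1)) -> 1
  row 4 [0100]: ((0 IMPLIES NOT 1) OR (1 AND NOT 0)) -> 1
  row 5 [0101]: ((0 IMPLIES NOT 1) OR (1 AND NOT 1)) -> 1
  row 6 [0110]: ((1 IMPLIES NOT 1) OR (1 AND NOT 0)) -> 1
  row 7 [0111]: ((1 IMPLIES NOT 1) OR (1 AND NOT 1)) -> 0
  row 8 [1000]: ((0 IMPLIES NOT 0) OR (0 AND NOT 0)) -> 1
  row 9 [1001]: ((0 IMPLIES NOT 0) OR (0 AND NOT 1)) -> 1
  row 10 [1010]: ((1 IMPLIES NOT 0) OR (0 AND NOT 0)) -> 1
  row 11 [1011]: ((1 IMPLIES NOT 0) OR (0 AND NOT 1)) -> 1
  row 12 [1100]: ((0 IMPLIES NOT 1) OR (1 AND NOT 0)) -> 1
  row 13 [1101]: ((0 IMPLIES NOT 1) OR (1 AND NOT 1)) -> 1
  row 14 [1110]: ((1 IMPLIES NOT 1) OR (1 AND NOT 0)) -> 1
  row 15 [1111]: ((1 IMPLIES NOT 1) OR (1 AND NOT 1)) -> 0
Full result column, 4 rows per line (P1,P2 fixed per line; P3,P4 runs 00..11 left to right):
  rows 0-3 [P1,P2=00]: 1111  = hex F
  rows 4-7 [P1,P2=01]: 1110  = hex E
  rows 8-11 [P1,P2=10]: 1111  = hex F
  rows 12-15 [P1,P2=11]: 1110  = hex E
Output column (row 0 .. row 15) = 1111111011111110
Output column grouped in 4s = 1111 1110 1111 1110 = 0xFEFE
Convert to decimal digit by digit (value = value*16 + digit):
  F -> 15
  15*16 + 14 (E) = 254
  254*16 + 15 (F) = 4079
  4079*16 + 14 (E) = 65278
Decimal = 65278

65278


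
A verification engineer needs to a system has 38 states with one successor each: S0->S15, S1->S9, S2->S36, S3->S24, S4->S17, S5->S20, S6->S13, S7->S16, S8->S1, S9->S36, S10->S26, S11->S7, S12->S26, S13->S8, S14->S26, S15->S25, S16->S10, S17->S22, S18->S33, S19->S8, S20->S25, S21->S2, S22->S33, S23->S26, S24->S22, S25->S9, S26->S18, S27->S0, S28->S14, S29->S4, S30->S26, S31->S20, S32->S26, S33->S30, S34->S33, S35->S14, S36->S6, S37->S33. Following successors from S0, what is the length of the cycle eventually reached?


Trace from S0 until a state repeats:
  S0 -> S15 -> S25 -> S9 -> S36 -> S6 -> S13 -> S8 -> S1 -> S9
S9 first seen at step 3, revisited at step 9.
Cycle length = 9 - 3 = 6

6


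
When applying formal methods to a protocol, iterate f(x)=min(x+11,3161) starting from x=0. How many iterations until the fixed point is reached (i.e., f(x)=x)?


Step 1: x=0, cap=3161, increment=11
Step 2: x grows by 11 each step until capped at 3161; fixed point is x=3161
Step 3: iterations = ceil(3161/11) = 288

288


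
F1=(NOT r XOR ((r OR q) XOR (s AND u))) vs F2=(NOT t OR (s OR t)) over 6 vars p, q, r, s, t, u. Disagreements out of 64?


F1 = (NOT r XOR ((r OR q) XOR (s AND u)))
F2 = (NOT t OR (s OR t))
Evaluate both on each of 64 rows (bits = p,q,r,s,t,u):
  row 0 [000000]: F1=1 F2=1 -> 0
  row 1 [000001]: F1=1 F2=1 -> 0
  row 2 [000010]: F1=1 F2=1 -> 0
  row 3 [000011]: F1=1 F2=1 -> 0
  row 4 [000100]: F1=1 F2=1 -> 0
  (every remaining row is evaluated the same way; all 64 results are listed next)
Full result column, 8 rows per line (p,q,r fixed per line; s,t,u runs 000..111 left to right):
  rows 0-7 [p,q,r=000]: 00000101  (ones: 2)
  rows 8-15 [p,q,r=001]: 00000101  (ones: 2)
  rows 16-23 [p,q,r=010]: 11111010  (ones: 6)
  rows 24-31 [p,q,r=011]: 00000101  (ones: 2)
  rows 32-39 [p,q,r=100]: 00000101  (ones: 2)
  rows 40-47 [p,q,r=101]: 00000101  (ones: 2)
  rows 48-55 [p,q,r=110]: 11111010  (ones: 6)
  rows 56-63 [p,q,r=111]: 00000101  (ones: 2)
Disagreements = 2+2+6+2+2+2+6+2 = 24

24


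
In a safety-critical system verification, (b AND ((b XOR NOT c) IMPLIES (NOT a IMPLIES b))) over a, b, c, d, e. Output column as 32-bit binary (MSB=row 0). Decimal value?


Formula: (b AND ((b XOR NOT c) IMPLIES (NOT a IMPLIES b))) over a, b, c, d, e (32 rows)
Evaluate each row (bits = a,b,c,d,e, MSB first):
  row 0 [00000]: (0 AND ((0 XOR NOT 0) IMPLIES (NOT 0 IMPLIES 0))) -> 0
  row 1 [00001]: (0 AND ((0 XOR NOT 0) IMPLIES (NOT 0 IMPLIES 0))) -> 0
  row 2 [00010]: (0 AND ((0 XOR NOT 0) IMPLIES (NOT 0 IMPLIES 0))) -> 0
  row 3 [00011]: (0 AND ((0 XOR NOT 0) IMPLIES (NOT 0 IMPLIES 0))) -> 0
  row 4 [00100]: (0 AND ((0 XOR NOT 1) IMPLIES (NOT 0 IMPLIES 0))) -> 0
  row 5 [00101]: (0 AND ((0 XOR NOT 1) IMPLIES (NOT 0 IMPLIES 0))) -> 0
  row 6 [00110]: (0 AND ((0 XOR NOT 1) IMPLIES (NOT 0 IMPLIES 0))) -> 0
  row 7 [00111]: (0 AND ((0 XOR NOT 1) IMPLIES (NOT 0 IMPLIES 0))) -> 0
  row 8 [01000]: (1 AND ((1 XOR NOT 0) IMPLIES (NOT 0 IMPLIES 1))) -> 1
  row 9 [01001]: (1 AND ((1 XOR NOT 0) IMPLIES (NOT 0 IMPLIES 1))) -> 1
  row 10 [01010]: (1 AND ((1 XOR NOT 0) IMPLIES (NOT 0 IMPLIES 1))) -> 1
  row 11 [01011]: (1 AND ((1 XOR NOT 0) IMPLIES (NOT 0 IMPLIES 1))) -> 1
  row 12 [01100]: (1 AND ((1 XOR NOT 1) IMPLIES (NOT 0 IMPLIES 1))) -> 1
  row 13 [01101]: (1 AND ((1 XOR NOT 1) IMPLIES (NOT 0 IMPLIES 1))) -> 1
  row 14 [01110]: (1 AND ((1 XOR NOT 1) IMPLIES (NOT 0 IMPLIES 1))) -> 1
  row 15 [01111]: (1 AND ((1 XOR NOT 1) IMPLIES (NOT 0 IMPLIES 1))) -> 1
  row 16 [10000]: (0 AND ((0 XOR NOT 0) IMPLIES (NOT 1 IMPLIES 0))) -> 0
  row 17 [10001]: (0 AND ((0 XOR NOT 0) IMPLIES (NOT 1 IMPLIES 0))) -> 0
  row 18 [10010]: (0 AND ((0 XOR NOT 0) IMPLIES (NOT 1 IMPLIES 0))) -> 0
  row 19 [10011]: (0 AND ((0 XOR NOT 0) IMPLIES (NOT 1 IMPLIES 0))) -> 0
  row 20 [10100]: (0 AND ((0 XOR NOT 1) IMPLIES (NOT 1 IMPLIES 0))) -> 0
  row 21 [10101]: (0 AND ((0 XOR NOT 1) IMPLIES (NOT 1 IMPLIES 0))) -> 0
  row 22 [10110]: (0 AND ((0 XOR NOT 1) IMPLIES (NOT 1 IMPLIES 0))) -> 0
  row 23 [10111]: (0 AND ((0 XOR NOT 1) IMPLIES (NOT 1 IMPLIES 0))) -> 0
  row 24 [11000]: (1 AND ((1 XOR NOT 0) IMPLIES (NOT 1 IMPLIES 1))) -> 1
  row 25 [11001]: (1 AND ((1 XOR NOT 0) IMPLIES (NOT 1 IMPLIES 1))) -> 1
  row 26 [11010]: (1 AND ((1 XOR NOT 0) IMPLIES (NOT 1 IMPLIES 1))) -> 1
  row 27 [11011]: (1 AND ((1 XOR NOT 0) IMPLIES (NOT 1 IMPLIES 1))) -> 1
  row 28 [11100]: (1 AND ((1 XOR NOT 1) IMPLIES (NOT 1 IMPLIES 1))) -> 1
  row 29 [11101]: (1 AND ((1 XOR NOT 1) IMPLIES (NOT 1 IMPLIES 1))) -> 1
  row 30 [11110]: (1 AND ((1 XOR NOT 1) IMPLIES (NOT 1 IMPLIES 1))) -> 1
  row 31 [11111]: (1 AND ((1 XOR NOT 1) IMPLIES (NOT 1 IMPLIES 1))) -> 1
Full result column, 4 rows per line (a,b,c fixed per line; d,e runs 00..11 left to right):
  rows 0-3 [a,b,c=000]: 0000  = hex 0
  rows 4-7 [a,b,c=001]: 0000  = hex 0
  rows 8-11 [a,b,c=010]: 1111  = hex F
  rows 12-15 [a,b,c=011]: 1111  = hex F
  rows 16-19 [a,b,c=100]: 0000  = hex 0
  rows 20-23 [a,b,c=101]: 0000  = hex 0
  rows 24-27 [a,b,c=110]: 1111  = hex F
  rows 28-31 [a,b,c=111]: 1111  = hex F
Output column (row 0 .. row 31) = 00000000111111110000000011111111
Output column grouped in 4s = 0000 0000 1111 1111 0000 0000 1111 1111 = 0x00FF00FF
Convert to decimal digit by digit (value = value*16 + digit):
  0 -> 0
  0*16 + 0 = 0
  0*16 + 15 (F) = 15
  15*16 + 15 (F) = 255
  255*16 + 0 = 4080
  4080*16 + 0 = 65280
  65280*16 + 15 (F) = 1044495
  1044495*16 + 15 (F) = 16711935
Decimal = 16711935

16711935


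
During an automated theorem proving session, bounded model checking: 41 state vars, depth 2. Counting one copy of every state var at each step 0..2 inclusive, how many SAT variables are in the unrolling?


BMC unrolls to depth k, creating one copy of each state var for steps 0..k.
Step count = 2 + 1 = 3 (steps 0 through 2)
Vars per step = 41
Total = 41 * 3 = 123

123


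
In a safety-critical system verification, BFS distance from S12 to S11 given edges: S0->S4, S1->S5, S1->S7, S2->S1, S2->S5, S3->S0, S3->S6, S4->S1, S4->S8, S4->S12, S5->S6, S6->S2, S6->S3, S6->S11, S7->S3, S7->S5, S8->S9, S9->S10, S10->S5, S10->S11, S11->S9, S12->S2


BFS layer-by-layer from S12:
  dist 0: {S12}
  dist 1: {S2}
  dist 2: {S1, S5}
  dist 3: {S6, S7}
  dist 4: {S3, S11}
  -> S11 reached at distance 4
Shortest path length = 4

4


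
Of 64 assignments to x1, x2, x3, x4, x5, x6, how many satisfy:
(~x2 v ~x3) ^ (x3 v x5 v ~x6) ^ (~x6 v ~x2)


CNF with 3 clauses over 6 vars (64 assignments).
An assignment satisfies CNF iff every clause has >=1 true literal.
Check each row (bits = x1,x2,x3,x4,x5,x6; clause T/F shown):
  row 0 [000000]: clauses=TTT -> 1
  row 1 [000001]: clauses=TFT -> 0
  row 2 [000010]: clauses=TTT -> 1
  row 3 [000011]: clauses=TTT -> 1
  row 4 [000100]: clauses=TTT -> 1
  (every remaining row is evaluated the same way; all 64 results are listed next)
Full result column, 8 rows per line (x1,x2,x3 fixed per line; x4,x5,x6 runs 000..111 left to right):
  rows 0-7 [x1,x2,x3=000]: 10111011  (ones: 6)
  rows 8-15 [x1,x2,x3=001]: 11111111  (ones: 8)
  rows 16-23 [x1,x2,x3=010]: 10101010  (ones: 4)
  rows 24-31 [x1,x2,x3=011]: 00000000  (ones: 0)
  rows 32-39 [x1,x2,x3=100]: 10111011  (ones: 6)
  rows 40-47 [x1,x2,x3=101]: 11111111  (ones: 8)
  rows 48-55 [x1,x2,x3=110]: 10101010  (ones: 4)
  rows 56-63 [x1,x2,x3=111]: 00000000  (ones: 0)
Satisfying assignments = 6+8+4+0+6+8+4+0 = 36

36
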